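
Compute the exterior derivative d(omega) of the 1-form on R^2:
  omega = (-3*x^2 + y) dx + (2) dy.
d(omega) = (-1) dx ∧ dy

For a 1-form omega = sum_i f_i dx_i, the exterior derivative is
  d(omega) = sum_{i < j} (∂f_j/∂x_i - ∂f_i/∂x_j) dx_i ∧ dx_j.
  coefficient of dx ∧ dy: ∂f_2/∂x - ∂f_1/∂y = ∂(2)/∂x - ∂(-3*x^2 + y)/∂y = -1
Assembling: d(omega) = (-1) dx ∧ dy.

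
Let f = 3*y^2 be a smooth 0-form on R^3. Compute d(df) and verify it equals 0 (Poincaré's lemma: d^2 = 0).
d(df) = 0

Step 1: df = sum_i (∂f/∂x_i) dx_i = (0) dx + (6*y) dy + (0) dz.
Step 2: Apply d again. Using the 1-form formula, the coefficient of dx ∧ dy in d(df) is ∂^2 f/∂x ∂y - ∂^2 f/∂y ∂x = (0) - (0) = 0 (equality of mixed partials for smooth f).
Similarly for dx ∧ dz and dy ∧ dz — all coefficients vanish. So d(df) = 0.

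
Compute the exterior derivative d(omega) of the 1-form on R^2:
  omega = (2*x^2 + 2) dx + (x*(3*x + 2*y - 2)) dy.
d(omega) = (6*x + 2*y - 2) dx ∧ dy

For a 1-form omega = sum_i f_i dx_i, the exterior derivative is
  d(omega) = sum_{i < j} (∂f_j/∂x_i - ∂f_i/∂x_j) dx_i ∧ dx_j.
  coefficient of dx ∧ dy: ∂f_2/∂x - ∂f_1/∂y = ∂(x*(3*x + 2*y - 2))/∂x - ∂(2*x^2 + 2)/∂y = 6*x + 2*y - 2
Assembling: d(omega) = (6*x + 2*y - 2) dx ∧ dy.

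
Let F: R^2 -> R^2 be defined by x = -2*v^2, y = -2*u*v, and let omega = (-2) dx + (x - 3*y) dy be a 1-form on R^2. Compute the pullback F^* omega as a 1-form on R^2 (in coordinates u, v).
F^* omega = (4*v^2*(-3*u + v)) du + (4*v*(-3*u^2 + u*v + 2)) dv

Using F^*(f dg) = (f ∘ F) d(g ∘ F), substitute each coordinate x_i by F_i(u, v) in f_i, and replace dx_i by d F_i = (∂F_i/∂u) du + (∂F_i/∂v) dv.
  For the x component: f_1(F) = -2; d F_1 = (0) du + (-4*v) dv
  For the y component: f_2(F) = 2*v*(3*u - v); d F_2 = (-2*v) du + (-2*u) dv
Combining and collecting du, dv coefficients:
  coeff of du: 4*v^2*(-3*u + v)
  coeff of dv: 4*v*(-3*u^2 + u*v + 2)
F^* omega = (4*v^2*(-3*u + v)) du + (4*v*(-3*u^2 + u*v + 2)) dv.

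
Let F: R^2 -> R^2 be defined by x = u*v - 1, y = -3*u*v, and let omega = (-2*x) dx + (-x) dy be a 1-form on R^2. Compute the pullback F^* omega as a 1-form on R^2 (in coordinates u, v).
F^* omega = (v*(u*v - 1)) du + (u*(u*v - 1)) dv

Using F^*(f dg) = (f ∘ F) d(g ∘ F), substitute each coordinate x_i by F_i(u, v) in f_i, and replace dx_i by d F_i = (∂F_i/∂u) du + (∂F_i/∂v) dv.
  For the x component: f_1(F) = -2*u*v + 2; d F_1 = (v) du + (u) dv
  For the y component: f_2(F) = -u*v + 1; d F_2 = (-3*v) du + (-3*u) dv
Combining and collecting du, dv coefficients:
  coeff of du: v*(u*v - 1)
  coeff of dv: u*(u*v - 1)
F^* omega = (v*(u*v - 1)) du + (u*(u*v - 1)) dv.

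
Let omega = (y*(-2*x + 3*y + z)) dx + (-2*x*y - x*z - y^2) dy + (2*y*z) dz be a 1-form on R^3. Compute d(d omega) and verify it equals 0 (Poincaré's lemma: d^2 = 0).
d(d omega) = 0

Step 1: d omega = sum_{i<j} (∂f_j/∂x_i - ∂f_i/∂x_j) dx_i ∧ dx_j:
  coeff of dx ∧ dy: 2*x - 8*y - 2*z
  coeff of dx ∧ dz: -y
  coeff of dy ∧ dz: x + 2*z
Step 2: Apply d again to each 2-form coefficient. The only possible 3-form in R^3 is dx ∧ dy ∧ dz, with coefficient
  ∂(coeff of dy∧dz)/∂x - ∂(coeff of dx∧dz)/∂y + ∂(coeff of dx∧dy)/∂z
  = ∂/∂x (x + 2*z) - ∂/∂y (-y) + ∂/∂z (2*x - 8*y - 2*z).
Each of these terms simplifies to sums of mixed partials that cancel in pairs. The result is 0 (by equality of mixed partials for smooth functions — Schwarz / Clairaut).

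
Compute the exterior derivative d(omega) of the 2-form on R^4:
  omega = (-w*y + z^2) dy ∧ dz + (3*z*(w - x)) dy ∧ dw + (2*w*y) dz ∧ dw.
d(omega) = (-w + 3*x - y) dy ∧ dz ∧ dw + (-3*z) dx ∧ dy ∧ dw

For a 2-form omega = sum_{i<j} g_{ij} dx_i ∧ dx_j, the exterior derivative is
  d(omega) = sum_{i<j} d(g_{ij}) ∧ dx_i ∧ dx_j = sum_{i<j, k} (∂g_{ij}/∂x_k) dx_k ∧ dx_i ∧ dx_j.
Expand each term, using dx_k ∧ dx_i ∧ dx_j = sgn(permutation) dx_{(a)} ∧ dx_{(b)} ∧ dx_{(c)} with (a < b < c) sorted:
  d(-w*y + z^2) includes (∂/∂w)(-w*y + z^2) dw = (-y) dw, which multiplied by dy ∧ dz gives (-y) dy ∧ dz ∧ dw
  d(3*z*(w - x)) includes (∂/∂x)(3*z*(w - x)) dx = (-3*z) dx, which multiplied by dy ∧ dw gives (-3*z) dx ∧ dy ∧ dw
  d(3*z*(w - x)) includes (∂/∂z)(3*z*(w - x)) dz = (3*w - 3*x) dz, which multiplied by dy ∧ dw gives (-3*w + 3*x) dy ∧ dz ∧ dw
  d(2*w*y) includes (∂/∂y)(2*w*y) dy = (2*w) dy, which multiplied by dz ∧ dw gives (2*w) dy ∧ dz ∧ dw
Collecting like 3-forms: d(omega) = (-w + 3*x - y) dy ∧ dz ∧ dw + (-3*z) dx ∧ dy ∧ dw.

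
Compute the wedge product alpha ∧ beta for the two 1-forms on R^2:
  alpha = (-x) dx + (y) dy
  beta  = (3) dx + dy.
alpha ∧ beta = (-x - 3*y) dx ∧ dy

Distribute the wedge, using dx_i ∧ dx_j = -dx_j ∧ dx_i and dx_i ∧ dx_i = 0. For each pair (i, j) with i < j, the coefficient of dx_i ∧ dx_j in alpha ∧ beta is (alpha_i * beta_j - alpha_j * beta_i). Collecting: alpha ∧ beta = (-x - 3*y) dx ∧ dy.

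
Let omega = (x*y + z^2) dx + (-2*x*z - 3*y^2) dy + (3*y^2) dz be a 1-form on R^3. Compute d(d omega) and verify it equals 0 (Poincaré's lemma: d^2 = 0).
d(d omega) = 0

Step 1: d omega = sum_{i<j} (∂f_j/∂x_i - ∂f_i/∂x_j) dx_i ∧ dx_j:
  coeff of dx ∧ dy: -x - 2*z
  coeff of dx ∧ dz: -2*z
  coeff of dy ∧ dz: 2*x + 6*y
Step 2: Apply d again to each 2-form coefficient. The only possible 3-form in R^3 is dx ∧ dy ∧ dz, with coefficient
  ∂(coeff of dy∧dz)/∂x - ∂(coeff of dx∧dz)/∂y + ∂(coeff of dx∧dy)/∂z
  = ∂/∂x (2*x + 6*y) - ∂/∂y (-2*z) + ∂/∂z (-x - 2*z).
Each of these terms simplifies to sums of mixed partials that cancel in pairs. The result is 0 (by equality of mixed partials for smooth functions — Schwarz / Clairaut).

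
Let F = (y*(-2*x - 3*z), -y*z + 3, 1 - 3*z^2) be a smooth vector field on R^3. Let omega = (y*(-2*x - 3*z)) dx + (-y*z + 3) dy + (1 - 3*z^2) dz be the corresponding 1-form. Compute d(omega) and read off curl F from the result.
d(omega) = (y) dy ∧ dz + (-3*y) dz ∧ dx + (2*x + 3*z) dx ∧ dy; curl F = (y, -3*y, 2*x + 3*z)

d omega = sum_{i<j} (∂f_j/∂x_i - ∂f_i/∂x_j) dx_i ∧ dx_j. Under the identification (dy ∧ dz, dz ∧ dx, dx ∧ dy) ↔ (e_x, e_y, e_z), the coefficients are exactly the components of curl F. Compute:
  ∂R/∂y - ∂Q/∂z = (0) - (-y) = y
  ∂P/∂z - ∂R/∂x = (-3*y) - (0) = -3*y
  ∂Q/∂x - ∂P/∂y = (0) - (-2*x - 3*z) = 2*x + 3*z.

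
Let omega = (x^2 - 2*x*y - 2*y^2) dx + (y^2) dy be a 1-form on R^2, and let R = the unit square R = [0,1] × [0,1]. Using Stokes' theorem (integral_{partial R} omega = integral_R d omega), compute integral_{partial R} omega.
integral_(partial R) omega = 3

Stokes: integral_partial_R omega = integral_R d omega with d omega = (∂Q/∂x - ∂P/∂y) dx ∧ dy.
  ∂Q/∂x = 0
  ∂P/∂y = -2*x - 4*y
  integrand = ∂Q/∂x - ∂P/∂y = 2*x + 4*y.
Integrating over R: integral_0^1 integral_0^1 (2*x + 4*y) dx dy = 3.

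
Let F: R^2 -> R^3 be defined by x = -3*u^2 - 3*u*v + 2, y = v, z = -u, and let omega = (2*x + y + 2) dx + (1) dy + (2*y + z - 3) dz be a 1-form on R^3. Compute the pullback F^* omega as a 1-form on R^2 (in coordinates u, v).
F^* omega = (36*u^3 + 54*u^2*v + 18*u*v^2 - 6*u*v - 35*u - 3*v^2 - 20*v + 3) du + (18*u^3 + 18*u^2*v - 3*u*v - 18*u + 1) dv

Using F^*(f dg) = (f ∘ F) d(g ∘ F), substitute each coordinate x_i by F_i(u, v) in f_i, and replace dx_i by d F_i = (∂F_i/∂u) du + (∂F_i/∂v) dv.
  For the x component: f_1(F) = -6*u^2 - 6*u*v + v + 6; d F_1 = (-6*u - 3*v) du + (-3*u) dv
  For the y component: f_2(F) = 1; d F_2 = (0) du + (1) dv
  For the z component: f_3(F) = -u + 2*v - 3; d F_3 = (-1) du + (0) dv
Combining and collecting du, dv coefficients:
  coeff of du: 36*u^3 + 54*u^2*v + 18*u*v^2 - 6*u*v - 35*u - 3*v^2 - 20*v + 3
  coeff of dv: 18*u^3 + 18*u^2*v - 3*u*v - 18*u + 1
F^* omega = (36*u^3 + 54*u^2*v + 18*u*v^2 - 6*u*v - 35*u - 3*v^2 - 20*v + 3) du + (18*u^3 + 18*u^2*v - 3*u*v - 18*u + 1) dv.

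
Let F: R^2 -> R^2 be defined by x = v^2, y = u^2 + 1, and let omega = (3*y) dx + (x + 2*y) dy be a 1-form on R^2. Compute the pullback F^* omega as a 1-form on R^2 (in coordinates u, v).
F^* omega = (2*u*(2*u^2 + v^2 + 2)) du + (6*v*(u^2 + 1)) dv

Using F^*(f dg) = (f ∘ F) d(g ∘ F), substitute each coordinate x_i by F_i(u, v) in f_i, and replace dx_i by d F_i = (∂F_i/∂u) du + (∂F_i/∂v) dv.
  For the x component: f_1(F) = 3*u^2 + 3; d F_1 = (0) du + (2*v) dv
  For the y component: f_2(F) = 2*u^2 + v^2 + 2; d F_2 = (2*u) du + (0) dv
Combining and collecting du, dv coefficients:
  coeff of du: 2*u*(2*u^2 + v^2 + 2)
  coeff of dv: 6*v*(u^2 + 1)
F^* omega = (2*u*(2*u^2 + v^2 + 2)) du + (6*v*(u^2 + 1)) dv.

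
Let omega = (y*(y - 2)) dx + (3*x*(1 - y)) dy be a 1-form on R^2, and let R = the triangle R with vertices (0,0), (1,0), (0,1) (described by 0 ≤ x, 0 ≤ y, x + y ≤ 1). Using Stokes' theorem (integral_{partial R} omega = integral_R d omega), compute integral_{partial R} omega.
integral_(partial R) omega = 5/3

Stokes: integral_partial_R omega = integral_R d omega with d omega = (∂Q/∂x - ∂P/∂y) dx ∧ dy.
  ∂Q/∂x = 3 - 3*y
  ∂P/∂y = 2*y - 2
  integrand = ∂Q/∂x - ∂P/∂y = 5 - 5*y.
Integrating over R: integral_0^1 integral_0^{1-x} (5 - 5*y) dy dx = 5/3.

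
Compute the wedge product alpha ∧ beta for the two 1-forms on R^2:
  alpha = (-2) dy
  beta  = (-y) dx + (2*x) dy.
alpha ∧ beta = (-2*y) dx ∧ dy

Distribute the wedge, using dx_i ∧ dx_j = -dx_j ∧ dx_i and dx_i ∧ dx_i = 0. For each pair (i, j) with i < j, the coefficient of dx_i ∧ dx_j in alpha ∧ beta is (alpha_i * beta_j - alpha_j * beta_i). Collecting: alpha ∧ beta = (-2*y) dx ∧ dy.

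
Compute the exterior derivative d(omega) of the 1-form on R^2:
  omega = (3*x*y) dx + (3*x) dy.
d(omega) = (3 - 3*x) dx ∧ dy

For a 1-form omega = sum_i f_i dx_i, the exterior derivative is
  d(omega) = sum_{i < j} (∂f_j/∂x_i - ∂f_i/∂x_j) dx_i ∧ dx_j.
  coefficient of dx ∧ dy: ∂f_2/∂x - ∂f_1/∂y = ∂(3*x)/∂x - ∂(3*x*y)/∂y = 3 - 3*x
Assembling: d(omega) = (3 - 3*x) dx ∧ dy.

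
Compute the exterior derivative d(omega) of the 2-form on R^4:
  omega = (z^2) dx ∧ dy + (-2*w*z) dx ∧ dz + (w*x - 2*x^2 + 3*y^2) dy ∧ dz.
d(omega) = (w - 4*x + 2*z) dx ∧ dy ∧ dz + (-2*z) dx ∧ dz ∧ dw + (x) dy ∧ dz ∧ dw

For a 2-form omega = sum_{i<j} g_{ij} dx_i ∧ dx_j, the exterior derivative is
  d(omega) = sum_{i<j} d(g_{ij}) ∧ dx_i ∧ dx_j = sum_{i<j, k} (∂g_{ij}/∂x_k) dx_k ∧ dx_i ∧ dx_j.
Expand each term, using dx_k ∧ dx_i ∧ dx_j = sgn(permutation) dx_{(a)} ∧ dx_{(b)} ∧ dx_{(c)} with (a < b < c) sorted:
  d(z^2) includes (∂/∂z)(z^2) dz = (2*z) dz, which multiplied by dx ∧ dy gives (2*z) dx ∧ dy ∧ dz
  d(-2*w*z) includes (∂/∂w)(-2*w*z) dw = (-2*z) dw, which multiplied by dx ∧ dz gives (-2*z) dx ∧ dz ∧ dw
  d(w*x - 2*x^2 + 3*y^2) includes (∂/∂x)(w*x - 2*x^2 + 3*y^2) dx = (w - 4*x) dx, which multiplied by dy ∧ dz gives (w - 4*x) dx ∧ dy ∧ dz
  d(w*x - 2*x^2 + 3*y^2) includes (∂/∂w)(w*x - 2*x^2 + 3*y^2) dw = (x) dw, which multiplied by dy ∧ dz gives (x) dy ∧ dz ∧ dw
Collecting like 3-forms: d(omega) = (w - 4*x + 2*z) dx ∧ dy ∧ dz + (-2*z) dx ∧ dz ∧ dw + (x) dy ∧ dz ∧ dw.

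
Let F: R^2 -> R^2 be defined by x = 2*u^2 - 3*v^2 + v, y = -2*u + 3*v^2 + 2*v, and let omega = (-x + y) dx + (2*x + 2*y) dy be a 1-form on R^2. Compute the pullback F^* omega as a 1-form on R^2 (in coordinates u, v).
F^* omega = (-8*u^3 - 16*u^2 + 24*u*v^2 + 4*u*v + 8*u - 12*v) du + (36*u^2*v + 6*u^2 - 12*u*v - 10*u - 36*v^3 + 36*v^2 + 13*v) dv

Using F^*(f dg) = (f ∘ F) d(g ∘ F), substitute each coordinate x_i by F_i(u, v) in f_i, and replace dx_i by d F_i = (∂F_i/∂u) du + (∂F_i/∂v) dv.
  For the x component: f_1(F) = -2*u^2 - 2*u + 6*v^2 + v; d F_1 = (4*u) du + (1 - 6*v) dv
  For the y component: f_2(F) = 4*u^2 - 4*u + 6*v; d F_2 = (-2) du + (6*v + 2) dv
Combining and collecting du, dv coefficients:
  coeff of du: -8*u^3 - 16*u^2 + 24*u*v^2 + 4*u*v + 8*u - 12*v
  coeff of dv: 36*u^2*v + 6*u^2 - 12*u*v - 10*u - 36*v^3 + 36*v^2 + 13*v
F^* omega = (-8*u^3 - 16*u^2 + 24*u*v^2 + 4*u*v + 8*u - 12*v) du + (36*u^2*v + 6*u^2 - 12*u*v - 10*u - 36*v^3 + 36*v^2 + 13*v) dv.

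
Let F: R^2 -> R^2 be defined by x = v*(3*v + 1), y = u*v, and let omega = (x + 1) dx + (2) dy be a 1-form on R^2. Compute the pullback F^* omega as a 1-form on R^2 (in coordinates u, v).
F^* omega = (2*v) du + (2*u + 18*v^3 + 9*v^2 + 7*v + 1) dv

Using F^*(f dg) = (f ∘ F) d(g ∘ F), substitute each coordinate x_i by F_i(u, v) in f_i, and replace dx_i by d F_i = (∂F_i/∂u) du + (∂F_i/∂v) dv.
  For the x component: f_1(F) = 3*v^2 + v + 1; d F_1 = (0) du + (6*v + 1) dv
  For the y component: f_2(F) = 2; d F_2 = (v) du + (u) dv
Combining and collecting du, dv coefficients:
  coeff of du: 2*v
  coeff of dv: 2*u + 18*v^3 + 9*v^2 + 7*v + 1
F^* omega = (2*v) du + (2*u + 18*v^3 + 9*v^2 + 7*v + 1) dv.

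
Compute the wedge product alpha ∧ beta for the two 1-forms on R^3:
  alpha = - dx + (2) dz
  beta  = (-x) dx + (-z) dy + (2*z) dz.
alpha ∧ beta = (z) dx ∧ dy + (2*x - 2*z) dx ∧ dz + (2*z) dy ∧ dz

Distribute the wedge, using dx_i ∧ dx_j = -dx_j ∧ dx_i and dx_i ∧ dx_i = 0. For each pair (i, j) with i < j, the coefficient of dx_i ∧ dx_j in alpha ∧ beta is (alpha_i * beta_j - alpha_j * beta_i). Collecting: alpha ∧ beta = (z) dx ∧ dy + (2*x - 2*z) dx ∧ dz + (2*z) dy ∧ dz.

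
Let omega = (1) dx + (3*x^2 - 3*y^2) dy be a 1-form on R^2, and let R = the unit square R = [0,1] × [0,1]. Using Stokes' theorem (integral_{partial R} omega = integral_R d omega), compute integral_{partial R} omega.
integral_(partial R) omega = 3

Stokes: integral_partial_R omega = integral_R d omega with d omega = (∂Q/∂x - ∂P/∂y) dx ∧ dy.
  ∂Q/∂x = 6*x
  ∂P/∂y = 0
  integrand = ∂Q/∂x - ∂P/∂y = 6*x.
Integrating over R: integral_0^1 integral_0^1 (6*x) dx dy = 3.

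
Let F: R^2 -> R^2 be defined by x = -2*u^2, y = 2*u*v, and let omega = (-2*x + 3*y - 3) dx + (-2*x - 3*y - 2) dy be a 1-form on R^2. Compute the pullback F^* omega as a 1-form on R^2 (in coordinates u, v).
F^* omega = (-16*u^3 - 16*u^2*v - 12*u*v^2 + 12*u - 4*v) du + (4*u*(2*u^2 - 3*u*v - 1)) dv

Using F^*(f dg) = (f ∘ F) d(g ∘ F), substitute each coordinate x_i by F_i(u, v) in f_i, and replace dx_i by d F_i = (∂F_i/∂u) du + (∂F_i/∂v) dv.
  For the x component: f_1(F) = 4*u^2 + 6*u*v - 3; d F_1 = (-4*u) du + (0) dv
  For the y component: f_2(F) = 4*u^2 - 6*u*v - 2; d F_2 = (2*v) du + (2*u) dv
Combining and collecting du, dv coefficients:
  coeff of du: -16*u^3 - 16*u^2*v - 12*u*v^2 + 12*u - 4*v
  coeff of dv: 4*u*(2*u^2 - 3*u*v - 1)
F^* omega = (-16*u^3 - 16*u^2*v - 12*u*v^2 + 12*u - 4*v) du + (4*u*(2*u^2 - 3*u*v - 1)) dv.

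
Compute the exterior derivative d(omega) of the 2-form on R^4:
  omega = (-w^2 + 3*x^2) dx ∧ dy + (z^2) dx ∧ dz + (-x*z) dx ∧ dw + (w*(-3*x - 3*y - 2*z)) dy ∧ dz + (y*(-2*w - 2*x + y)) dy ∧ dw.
d(omega) = (-2*w - 2*y) dx ∧ dy ∧ dw + (x) dx ∧ dz ∧ dw + (-3*w) dx ∧ dy ∧ dz + (-3*x - 3*y - 2*z) dy ∧ dz ∧ dw

For a 2-form omega = sum_{i<j} g_{ij} dx_i ∧ dx_j, the exterior derivative is
  d(omega) = sum_{i<j} d(g_{ij}) ∧ dx_i ∧ dx_j = sum_{i<j, k} (∂g_{ij}/∂x_k) dx_k ∧ dx_i ∧ dx_j.
Expand each term, using dx_k ∧ dx_i ∧ dx_j = sgn(permutation) dx_{(a)} ∧ dx_{(b)} ∧ dx_{(c)} with (a < b < c) sorted:
  d(-w^2 + 3*x^2) includes (∂/∂w)(-w^2 + 3*x^2) dw = (-2*w) dw, which multiplied by dx ∧ dy gives (-2*w) dx ∧ dy ∧ dw
  d(-x*z) includes (∂/∂z)(-x*z) dz = (-x) dz, which multiplied by dx ∧ dw gives (x) dx ∧ dz ∧ dw
  d(w*(-3*x - 3*y - 2*z)) includes (∂/∂x)(w*(-3*x - 3*y - 2*z)) dx = (-3*w) dx, which multiplied by dy ∧ dz gives (-3*w) dx ∧ dy ∧ dz
  d(w*(-3*x - 3*y - 2*z)) includes (∂/∂w)(w*(-3*x - 3*y - 2*z)) dw = (-3*x - 3*y - 2*z) dw, which multiplied by dy ∧ dz gives (-3*x - 3*y - 2*z) dy ∧ dz ∧ dw
  d(y*(-2*w - 2*x + y)) includes (∂/∂x)(y*(-2*w - 2*x + y)) dx = (-2*y) dx, which multiplied by dy ∧ dw gives (-2*y) dx ∧ dy ∧ dw
Collecting like 3-forms: d(omega) = (-2*w - 2*y) dx ∧ dy ∧ dw + (x) dx ∧ dz ∧ dw + (-3*w) dx ∧ dy ∧ dz + (-3*x - 3*y - 2*z) dy ∧ dz ∧ dw.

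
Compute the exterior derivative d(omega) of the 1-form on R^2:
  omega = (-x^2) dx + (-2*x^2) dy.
d(omega) = (-4*x) dx ∧ dy

For a 1-form omega = sum_i f_i dx_i, the exterior derivative is
  d(omega) = sum_{i < j} (∂f_j/∂x_i - ∂f_i/∂x_j) dx_i ∧ dx_j.
  coefficient of dx ∧ dy: ∂f_2/∂x - ∂f_1/∂y = ∂(-2*x^2)/∂x - ∂(-x^2)/∂y = -4*x
Assembling: d(omega) = (-4*x) dx ∧ dy.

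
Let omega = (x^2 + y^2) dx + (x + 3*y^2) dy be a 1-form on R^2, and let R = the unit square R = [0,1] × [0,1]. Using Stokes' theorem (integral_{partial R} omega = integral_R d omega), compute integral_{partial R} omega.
integral_(partial R) omega = 0

Stokes: integral_partial_R omega = integral_R d omega with d omega = (∂Q/∂x - ∂P/∂y) dx ∧ dy.
  ∂Q/∂x = 1
  ∂P/∂y = 2*y
  integrand = ∂Q/∂x - ∂P/∂y = 1 - 2*y.
Integrating over R: integral_0^1 integral_0^1 (1 - 2*y) dx dy = 0.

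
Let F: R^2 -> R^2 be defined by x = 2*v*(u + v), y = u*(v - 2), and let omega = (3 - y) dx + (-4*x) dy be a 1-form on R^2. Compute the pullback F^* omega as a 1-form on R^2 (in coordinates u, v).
F^* omega = (2*v*(-5*u*v + 10*u - 4*v^2 + 8*v + 3)) du + (-10*u^2*v + 4*u^2 - 12*u*v^2 + 8*u*v + 6*u + 12*v) dv

Using F^*(f dg) = (f ∘ F) d(g ∘ F), substitute each coordinate x_i by F_i(u, v) in f_i, and replace dx_i by d F_i = (∂F_i/∂u) du + (∂F_i/∂v) dv.
  For the x component: f_1(F) = -u*v + 2*u + 3; d F_1 = (2*v) du + (2*u + 4*v) dv
  For the y component: f_2(F) = 8*v*(-u - v); d F_2 = (v - 2) du + (u) dv
Combining and collecting du, dv coefficients:
  coeff of du: 2*v*(-5*u*v + 10*u - 4*v^2 + 8*v + 3)
  coeff of dv: -10*u^2*v + 4*u^2 - 12*u*v^2 + 8*u*v + 6*u + 12*v
F^* omega = (2*v*(-5*u*v + 10*u - 4*v^2 + 8*v + 3)) du + (-10*u^2*v + 4*u^2 - 12*u*v^2 + 8*u*v + 6*u + 12*v) dv.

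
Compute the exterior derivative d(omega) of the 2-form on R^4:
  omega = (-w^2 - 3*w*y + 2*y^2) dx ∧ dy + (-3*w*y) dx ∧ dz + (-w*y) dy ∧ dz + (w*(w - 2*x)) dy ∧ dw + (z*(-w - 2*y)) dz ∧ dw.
d(omega) = (-4*w - 3*y) dx ∧ dy ∧ dw + (3*w) dx ∧ dy ∧ dz + (-3*y) dx ∧ dz ∧ dw + (-y - 2*z) dy ∧ dz ∧ dw

For a 2-form omega = sum_{i<j} g_{ij} dx_i ∧ dx_j, the exterior derivative is
  d(omega) = sum_{i<j} d(g_{ij}) ∧ dx_i ∧ dx_j = sum_{i<j, k} (∂g_{ij}/∂x_k) dx_k ∧ dx_i ∧ dx_j.
Expand each term, using dx_k ∧ dx_i ∧ dx_j = sgn(permutation) dx_{(a)} ∧ dx_{(b)} ∧ dx_{(c)} with (a < b < c) sorted:
  d(-w^2 - 3*w*y + 2*y^2) includes (∂/∂w)(-w^2 - 3*w*y + 2*y^2) dw = (-2*w - 3*y) dw, which multiplied by dx ∧ dy gives (-2*w - 3*y) dx ∧ dy ∧ dw
  d(-3*w*y) includes (∂/∂y)(-3*w*y) dy = (-3*w) dy, which multiplied by dx ∧ dz gives (3*w) dx ∧ dy ∧ dz
  d(-3*w*y) includes (∂/∂w)(-3*w*y) dw = (-3*y) dw, which multiplied by dx ∧ dz gives (-3*y) dx ∧ dz ∧ dw
  d(-w*y) includes (∂/∂w)(-w*y) dw = (-y) dw, which multiplied by dy ∧ dz gives (-y) dy ∧ dz ∧ dw
  d(w*(w - 2*x)) includes (∂/∂x)(w*(w - 2*x)) dx = (-2*w) dx, which multiplied by dy ∧ dw gives (-2*w) dx ∧ dy ∧ dw
  d(z*(-w - 2*y)) includes (∂/∂y)(z*(-w - 2*y)) dy = (-2*z) dy, which multiplied by dz ∧ dw gives (-2*z) dy ∧ dz ∧ dw
Collecting like 3-forms: d(omega) = (-4*w - 3*y) dx ∧ dy ∧ dw + (3*w) dx ∧ dy ∧ dz + (-3*y) dx ∧ dz ∧ dw + (-y - 2*z) dy ∧ dz ∧ dw.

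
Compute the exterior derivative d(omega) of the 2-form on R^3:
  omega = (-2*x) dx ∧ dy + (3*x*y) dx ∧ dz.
d(omega) = (-3*x) dx ∧ dy ∧ dz

For a 2-form omega = sum_{i<j} g_{ij} dx_i ∧ dx_j, the exterior derivative is
  d(omega) = sum_{i<j} d(g_{ij}) ∧ dx_i ∧ dx_j = sum_{i<j, k} (∂g_{ij}/∂x_k) dx_k ∧ dx_i ∧ dx_j.
Expand each term, using dx_k ∧ dx_i ∧ dx_j = sgn(permutation) dx_{(a)} ∧ dx_{(b)} ∧ dx_{(c)} with (a < b < c) sorted:
  d(3*x*y) includes (∂/∂y)(3*x*y) dy = (3*x) dy, which multiplied by dx ∧ dz gives (-3*x) dx ∧ dy ∧ dz
Collecting like 3-forms: d(omega) = (-3*x) dx ∧ dy ∧ dz.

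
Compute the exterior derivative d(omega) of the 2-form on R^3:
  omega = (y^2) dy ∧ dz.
d(omega) = 0

For a 2-form omega = sum_{i<j} g_{ij} dx_i ∧ dx_j, the exterior derivative is
  d(omega) = sum_{i<j} d(g_{ij}) ∧ dx_i ∧ dx_j = sum_{i<j, k} (∂g_{ij}/∂x_k) dx_k ∧ dx_i ∧ dx_j.
Expand each term, using dx_k ∧ dx_i ∧ dx_j = sgn(permutation) dx_{(a)} ∧ dx_{(b)} ∧ dx_{(c)} with (a < b < c) sorted:

Collecting like 3-forms: d(omega) = 0.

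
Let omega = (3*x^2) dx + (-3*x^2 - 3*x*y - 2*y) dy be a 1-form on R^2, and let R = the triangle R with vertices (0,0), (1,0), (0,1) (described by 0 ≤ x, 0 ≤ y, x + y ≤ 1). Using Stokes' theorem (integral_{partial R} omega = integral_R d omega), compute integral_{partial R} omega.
integral_(partial R) omega = -3/2

Stokes: integral_partial_R omega = integral_R d omega with d omega = (∂Q/∂x - ∂P/∂y) dx ∧ dy.
  ∂Q/∂x = -6*x - 3*y
  ∂P/∂y = 0
  integrand = ∂Q/∂x - ∂P/∂y = -6*x - 3*y.
Integrating over R: integral_0^1 integral_0^{1-x} (-6*x - 3*y) dy dx = -3/2.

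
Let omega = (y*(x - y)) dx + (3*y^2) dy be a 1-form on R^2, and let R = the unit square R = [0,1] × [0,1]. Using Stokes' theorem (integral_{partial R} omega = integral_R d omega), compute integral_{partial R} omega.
integral_(partial R) omega = 1/2

Stokes: integral_partial_R omega = integral_R d omega with d omega = (∂Q/∂x - ∂P/∂y) dx ∧ dy.
  ∂Q/∂x = 0
  ∂P/∂y = x - 2*y
  integrand = ∂Q/∂x - ∂P/∂y = -x + 2*y.
Integrating over R: integral_0^1 integral_0^1 (-x + 2*y) dx dy = 1/2.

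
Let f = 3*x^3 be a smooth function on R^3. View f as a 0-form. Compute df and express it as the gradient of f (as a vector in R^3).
df = (9*x^2) dx + (0) dy + (0) dz; grad f = (9*x^2, 0, 0)

For a 0-form f, d f = (∂f/∂x) dx + (∂f/∂y) dy + (∂f/∂z) dz. The components of the vector representation are exactly the entries of grad f in Cartesian coordinates:
  ∂f/∂x = 9*x^2
  ∂f/∂y = 0
  ∂f/∂z = 0.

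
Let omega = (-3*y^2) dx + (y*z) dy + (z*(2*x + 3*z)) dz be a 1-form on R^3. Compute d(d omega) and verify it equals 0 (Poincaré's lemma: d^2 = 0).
d(d omega) = 0

Step 1: d omega = sum_{i<j} (∂f_j/∂x_i - ∂f_i/∂x_j) dx_i ∧ dx_j:
  coeff of dx ∧ dy: 6*y
  coeff of dx ∧ dz: 2*z
  coeff of dy ∧ dz: -y
Step 2: Apply d again to each 2-form coefficient. The only possible 3-form in R^3 is dx ∧ dy ∧ dz, with coefficient
  ∂(coeff of dy∧dz)/∂x - ∂(coeff of dx∧dz)/∂y + ∂(coeff of dx∧dy)/∂z
  = ∂/∂x (-y) - ∂/∂y (2*z) + ∂/∂z (6*y).
Each of these terms simplifies to sums of mixed partials that cancel in pairs. The result is 0 (by equality of mixed partials for smooth functions — Schwarz / Clairaut).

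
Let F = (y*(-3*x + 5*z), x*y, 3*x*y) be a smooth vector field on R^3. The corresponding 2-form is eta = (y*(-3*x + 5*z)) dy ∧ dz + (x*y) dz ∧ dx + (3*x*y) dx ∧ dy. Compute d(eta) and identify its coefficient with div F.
d(eta) = (x - 3*y) dx ∧ dy ∧ dz; div F = x - 3*y

For a 2-form in R^3 of the form above, applying d gives a 3-form with coefficient ∂P/∂x + ∂Q/∂y + ∂R/∂z:
  ∂P/∂x = -3*y
  ∂Q/∂y = x
  ∂R/∂z = 0
Sum = x - 3*y, which is exactly div F.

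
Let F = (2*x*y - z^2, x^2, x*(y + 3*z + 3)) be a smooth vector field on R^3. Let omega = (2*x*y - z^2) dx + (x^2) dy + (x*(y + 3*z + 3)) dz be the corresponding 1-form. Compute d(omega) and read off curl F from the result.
d(omega) = (x) dy ∧ dz + (-y - 5*z - 3) dz ∧ dx + (0) dx ∧ dy; curl F = (x, -y - 5*z - 3, 0)

d omega = sum_{i<j} (∂f_j/∂x_i - ∂f_i/∂x_j) dx_i ∧ dx_j. Under the identification (dy ∧ dz, dz ∧ dx, dx ∧ dy) ↔ (e_x, e_y, e_z), the coefficients are exactly the components of curl F. Compute:
  ∂R/∂y - ∂Q/∂z = (x) - (0) = x
  ∂P/∂z - ∂R/∂x = (-2*z) - (y + 3*z + 3) = -y - 5*z - 3
  ∂Q/∂x - ∂P/∂y = (2*x) - (2*x) = 0.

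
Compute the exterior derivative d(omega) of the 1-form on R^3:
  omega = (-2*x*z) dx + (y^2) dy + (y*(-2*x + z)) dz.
d(omega) = (2*x - 2*y) dx ∧ dz + (-2*x + z) dy ∧ dz

For a 1-form omega = sum_i f_i dx_i, the exterior derivative is
  d(omega) = sum_{i < j} (∂f_j/∂x_i - ∂f_i/∂x_j) dx_i ∧ dx_j.
  coefficient of dx ∧ dz: ∂f_3/∂x - ∂f_1/∂z = ∂(y*(-2*x + z))/∂x - ∂(-2*x*z)/∂z = 2*x - 2*y
  coefficient of dy ∧ dz: ∂f_3/∂y - ∂f_2/∂z = ∂(y*(-2*x + z))/∂y - ∂(y^2)/∂z = -2*x + z
Assembling: d(omega) = (2*x - 2*y) dx ∧ dz + (-2*x + z) dy ∧ dz.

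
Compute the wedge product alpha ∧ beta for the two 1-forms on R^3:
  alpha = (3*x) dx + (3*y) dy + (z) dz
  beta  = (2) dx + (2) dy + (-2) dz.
alpha ∧ beta = (6*x - 6*y) dx ∧ dy + (-6*x - 2*z) dx ∧ dz + (-6*y - 2*z) dy ∧ dz

Distribute the wedge, using dx_i ∧ dx_j = -dx_j ∧ dx_i and dx_i ∧ dx_i = 0. For each pair (i, j) with i < j, the coefficient of dx_i ∧ dx_j in alpha ∧ beta is (alpha_i * beta_j - alpha_j * beta_i). Collecting: alpha ∧ beta = (6*x - 6*y) dx ∧ dy + (-6*x - 2*z) dx ∧ dz + (-6*y - 2*z) dy ∧ dz.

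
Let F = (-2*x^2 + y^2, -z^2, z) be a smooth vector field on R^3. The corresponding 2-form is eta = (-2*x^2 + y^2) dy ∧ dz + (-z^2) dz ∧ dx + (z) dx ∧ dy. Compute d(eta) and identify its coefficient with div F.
d(eta) = (1 - 4*x) dx ∧ dy ∧ dz; div F = 1 - 4*x

For a 2-form in R^3 of the form above, applying d gives a 3-form with coefficient ∂P/∂x + ∂Q/∂y + ∂R/∂z:
  ∂P/∂x = -4*x
  ∂Q/∂y = 0
  ∂R/∂z = 1
Sum = 1 - 4*x, which is exactly div F.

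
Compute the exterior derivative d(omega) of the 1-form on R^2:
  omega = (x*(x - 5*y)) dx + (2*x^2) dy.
d(omega) = (9*x) dx ∧ dy

For a 1-form omega = sum_i f_i dx_i, the exterior derivative is
  d(omega) = sum_{i < j} (∂f_j/∂x_i - ∂f_i/∂x_j) dx_i ∧ dx_j.
  coefficient of dx ∧ dy: ∂f_2/∂x - ∂f_1/∂y = ∂(2*x^2)/∂x - ∂(x*(x - 5*y))/∂y = 9*x
Assembling: d(omega) = (9*x) dx ∧ dy.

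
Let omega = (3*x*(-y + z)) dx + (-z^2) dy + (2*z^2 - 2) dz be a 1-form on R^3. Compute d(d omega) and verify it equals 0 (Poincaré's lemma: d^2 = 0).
d(d omega) = 0

Step 1: d omega = sum_{i<j} (∂f_j/∂x_i - ∂f_i/∂x_j) dx_i ∧ dx_j:
  coeff of dx ∧ dy: 3*x
  coeff of dx ∧ dz: -3*x
  coeff of dy ∧ dz: 2*z
Step 2: Apply d again to each 2-form coefficient. The only possible 3-form in R^3 is dx ∧ dy ∧ dz, with coefficient
  ∂(coeff of dy∧dz)/∂x - ∂(coeff of dx∧dz)/∂y + ∂(coeff of dx∧dy)/∂z
  = ∂/∂x (2*z) - ∂/∂y (-3*x) + ∂/∂z (3*x).
Each of these terms simplifies to sums of mixed partials that cancel in pairs. The result is 0 (by equality of mixed partials for smooth functions — Schwarz / Clairaut).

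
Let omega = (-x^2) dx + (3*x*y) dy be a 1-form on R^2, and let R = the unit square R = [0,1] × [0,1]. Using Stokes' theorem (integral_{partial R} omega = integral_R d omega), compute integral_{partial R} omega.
integral_(partial R) omega = 3/2

Stokes: integral_partial_R omega = integral_R d omega with d omega = (∂Q/∂x - ∂P/∂y) dx ∧ dy.
  ∂Q/∂x = 3*y
  ∂P/∂y = 0
  integrand = ∂Q/∂x - ∂P/∂y = 3*y.
Integrating over R: integral_0^1 integral_0^1 (3*y) dx dy = 3/2.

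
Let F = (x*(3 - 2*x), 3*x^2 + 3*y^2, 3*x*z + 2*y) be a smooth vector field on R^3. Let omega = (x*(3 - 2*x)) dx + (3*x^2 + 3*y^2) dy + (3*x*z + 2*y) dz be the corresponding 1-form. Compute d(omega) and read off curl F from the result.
d(omega) = (2) dy ∧ dz + (-3*z) dz ∧ dx + (6*x) dx ∧ dy; curl F = (2, -3*z, 6*x)

d omega = sum_{i<j} (∂f_j/∂x_i - ∂f_i/∂x_j) dx_i ∧ dx_j. Under the identification (dy ∧ dz, dz ∧ dx, dx ∧ dy) ↔ (e_x, e_y, e_z), the coefficients are exactly the components of curl F. Compute:
  ∂R/∂y - ∂Q/∂z = (2) - (0) = 2
  ∂P/∂z - ∂R/∂x = (0) - (3*z) = -3*z
  ∂Q/∂x - ∂P/∂y = (6*x) - (0) = 6*x.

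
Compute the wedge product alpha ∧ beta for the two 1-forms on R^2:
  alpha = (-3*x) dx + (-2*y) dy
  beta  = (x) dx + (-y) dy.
alpha ∧ beta = (5*x*y) dx ∧ dy

Distribute the wedge, using dx_i ∧ dx_j = -dx_j ∧ dx_i and dx_i ∧ dx_i = 0. For each pair (i, j) with i < j, the coefficient of dx_i ∧ dx_j in alpha ∧ beta is (alpha_i * beta_j - alpha_j * beta_i). Collecting: alpha ∧ beta = (5*x*y) dx ∧ dy.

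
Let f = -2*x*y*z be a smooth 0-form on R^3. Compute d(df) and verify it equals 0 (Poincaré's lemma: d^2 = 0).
d(df) = 0

Step 1: df = sum_i (∂f/∂x_i) dx_i = (-2*y*z) dx + (-2*x*z) dy + (-2*x*y) dz.
Step 2: Apply d again. Using the 1-form formula, the coefficient of dx ∧ dy in d(df) is ∂^2 f/∂x ∂y - ∂^2 f/∂y ∂x = (-2*z) - (-2*z) = 0 (equality of mixed partials for smooth f).
Similarly for dx ∧ dz and dy ∧ dz — all coefficients vanish. So d(df) = 0.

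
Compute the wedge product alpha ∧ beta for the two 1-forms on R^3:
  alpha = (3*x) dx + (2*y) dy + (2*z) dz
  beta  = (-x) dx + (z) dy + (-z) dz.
alpha ∧ beta = (x*(2*y + 3*z)) dx ∧ dy + (-x*z) dx ∧ dz + (-2*z*(y + z)) dy ∧ dz

Distribute the wedge, using dx_i ∧ dx_j = -dx_j ∧ dx_i and dx_i ∧ dx_i = 0. For each pair (i, j) with i < j, the coefficient of dx_i ∧ dx_j in alpha ∧ beta is (alpha_i * beta_j - alpha_j * beta_i). Collecting: alpha ∧ beta = (x*(2*y + 3*z)) dx ∧ dy + (-x*z) dx ∧ dz + (-2*z*(y + z)) dy ∧ dz.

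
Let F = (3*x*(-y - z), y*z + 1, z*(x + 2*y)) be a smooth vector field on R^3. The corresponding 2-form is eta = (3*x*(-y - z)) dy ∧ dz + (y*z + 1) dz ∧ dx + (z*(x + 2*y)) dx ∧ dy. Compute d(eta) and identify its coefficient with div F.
d(eta) = (x - y - 2*z) dx ∧ dy ∧ dz; div F = x - y - 2*z

For a 2-form in R^3 of the form above, applying d gives a 3-form with coefficient ∂P/∂x + ∂Q/∂y + ∂R/∂z:
  ∂P/∂x = -3*y - 3*z
  ∂Q/∂y = z
  ∂R/∂z = x + 2*y
Sum = x - y - 2*z, which is exactly div F.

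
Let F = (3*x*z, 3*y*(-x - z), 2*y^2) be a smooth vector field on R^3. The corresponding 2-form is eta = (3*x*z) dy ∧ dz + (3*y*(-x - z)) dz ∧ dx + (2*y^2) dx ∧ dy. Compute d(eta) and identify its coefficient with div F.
d(eta) = (-3*x) dx ∧ dy ∧ dz; div F = -3*x

For a 2-form in R^3 of the form above, applying d gives a 3-form with coefficient ∂P/∂x + ∂Q/∂y + ∂R/∂z:
  ∂P/∂x = 3*z
  ∂Q/∂y = -3*x - 3*z
  ∂R/∂z = 0
Sum = -3*x, which is exactly div F.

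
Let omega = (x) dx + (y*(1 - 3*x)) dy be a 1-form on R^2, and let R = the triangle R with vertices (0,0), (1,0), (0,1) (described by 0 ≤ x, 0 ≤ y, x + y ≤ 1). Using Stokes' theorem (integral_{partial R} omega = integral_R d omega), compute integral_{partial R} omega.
integral_(partial R) omega = -1/2

Stokes: integral_partial_R omega = integral_R d omega with d omega = (∂Q/∂x - ∂P/∂y) dx ∧ dy.
  ∂Q/∂x = -3*y
  ∂P/∂y = 0
  integrand = ∂Q/∂x - ∂P/∂y = -3*y.
Integrating over R: integral_0^1 integral_0^{1-x} (-3*y) dy dx = -1/2.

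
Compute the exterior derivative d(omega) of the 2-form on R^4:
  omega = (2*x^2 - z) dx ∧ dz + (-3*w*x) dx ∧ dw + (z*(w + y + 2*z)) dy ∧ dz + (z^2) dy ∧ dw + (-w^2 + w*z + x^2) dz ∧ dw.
d(omega) = (-z) dy ∧ dz ∧ dw + (2*x) dx ∧ dz ∧ dw

For a 2-form omega = sum_{i<j} g_{ij} dx_i ∧ dx_j, the exterior derivative is
  d(omega) = sum_{i<j} d(g_{ij}) ∧ dx_i ∧ dx_j = sum_{i<j, k} (∂g_{ij}/∂x_k) dx_k ∧ dx_i ∧ dx_j.
Expand each term, using dx_k ∧ dx_i ∧ dx_j = sgn(permutation) dx_{(a)} ∧ dx_{(b)} ∧ dx_{(c)} with (a < b < c) sorted:
  d(z*(w + y + 2*z)) includes (∂/∂w)(z*(w + y + 2*z)) dw = (z) dw, which multiplied by dy ∧ dz gives (z) dy ∧ dz ∧ dw
  d(z^2) includes (∂/∂z)(z^2) dz = (2*z) dz, which multiplied by dy ∧ dw gives (-2*z) dy ∧ dz ∧ dw
  d(-w^2 + w*z + x^2) includes (∂/∂x)(-w^2 + w*z + x^2) dx = (2*x) dx, which multiplied by dz ∧ dw gives (2*x) dx ∧ dz ∧ dw
Collecting like 3-forms: d(omega) = (-z) dy ∧ dz ∧ dw + (2*x) dx ∧ dz ∧ dw.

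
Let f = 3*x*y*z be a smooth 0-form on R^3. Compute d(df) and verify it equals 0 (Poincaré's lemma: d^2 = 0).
d(df) = 0

Step 1: df = sum_i (∂f/∂x_i) dx_i = (3*y*z) dx + (3*x*z) dy + (3*x*y) dz.
Step 2: Apply d again. Using the 1-form formula, the coefficient of dx ∧ dy in d(df) is ∂^2 f/∂x ∂y - ∂^2 f/∂y ∂x = (3*z) - (3*z) = 0 (equality of mixed partials for smooth f).
Similarly for dx ∧ dz and dy ∧ dz — all coefficients vanish. So d(df) = 0.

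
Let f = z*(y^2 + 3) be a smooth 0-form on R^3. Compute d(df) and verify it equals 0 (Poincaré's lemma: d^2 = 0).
d(df) = 0

Step 1: df = sum_i (∂f/∂x_i) dx_i = (0) dx + (2*y*z) dy + (y^2 + 3) dz.
Step 2: Apply d again. Using the 1-form formula, the coefficient of dx ∧ dy in d(df) is ∂^2 f/∂x ∂y - ∂^2 f/∂y ∂x = (0) - (0) = 0 (equality of mixed partials for smooth f).
Similarly for dx ∧ dz and dy ∧ dz — all coefficients vanish. So d(df) = 0.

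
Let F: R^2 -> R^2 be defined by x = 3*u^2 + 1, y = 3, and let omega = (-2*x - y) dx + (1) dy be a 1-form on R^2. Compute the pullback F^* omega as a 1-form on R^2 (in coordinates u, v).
F^* omega = (-36*u^3 - 30*u) du

Using F^*(f dg) = (f ∘ F) d(g ∘ F), substitute each coordinate x_i by F_i(u, v) in f_i, and replace dx_i by d F_i = (∂F_i/∂u) du + (∂F_i/∂v) dv.
  For the x component: f_1(F) = -6*u^2 - 5; d F_1 = (6*u) du + (0) dv
  For the y component: f_2(F) = 1; d F_2 = (0) du + (0) dv
Combining and collecting du, dv coefficients:
  coeff of du: -36*u^3 - 30*u
  coeff of dv: 0
F^* omega = (-36*u^3 - 30*u) du.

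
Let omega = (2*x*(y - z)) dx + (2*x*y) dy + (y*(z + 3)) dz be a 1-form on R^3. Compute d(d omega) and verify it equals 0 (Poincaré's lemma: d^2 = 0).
d(d omega) = 0

Step 1: d omega = sum_{i<j} (∂f_j/∂x_i - ∂f_i/∂x_j) dx_i ∧ dx_j:
  coeff of dx ∧ dy: -2*x + 2*y
  coeff of dx ∧ dz: 2*x
  coeff of dy ∧ dz: z + 3
Step 2: Apply d again to each 2-form coefficient. The only possible 3-form in R^3 is dx ∧ dy ∧ dz, with coefficient
  ∂(coeff of dy∧dz)/∂x - ∂(coeff of dx∧dz)/∂y + ∂(coeff of dx∧dy)/∂z
  = ∂/∂x (z + 3) - ∂/∂y (2*x) + ∂/∂z (-2*x + 2*y).
Each of these terms simplifies to sums of mixed partials that cancel in pairs. The result is 0 (by equality of mixed partials for smooth functions — Schwarz / Clairaut).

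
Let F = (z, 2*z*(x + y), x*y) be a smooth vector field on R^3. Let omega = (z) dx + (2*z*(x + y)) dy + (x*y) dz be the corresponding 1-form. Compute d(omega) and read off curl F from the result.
d(omega) = (-x - 2*y) dy ∧ dz + (1 - y) dz ∧ dx + (2*z) dx ∧ dy; curl F = (-x - 2*y, 1 - y, 2*z)

d omega = sum_{i<j} (∂f_j/∂x_i - ∂f_i/∂x_j) dx_i ∧ dx_j. Under the identification (dy ∧ dz, dz ∧ dx, dx ∧ dy) ↔ (e_x, e_y, e_z), the coefficients are exactly the components of curl F. Compute:
  ∂R/∂y - ∂Q/∂z = (x) - (2*x + 2*y) = -x - 2*y
  ∂P/∂z - ∂R/∂x = (1) - (y) = 1 - y
  ∂Q/∂x - ∂P/∂y = (2*z) - (0) = 2*z.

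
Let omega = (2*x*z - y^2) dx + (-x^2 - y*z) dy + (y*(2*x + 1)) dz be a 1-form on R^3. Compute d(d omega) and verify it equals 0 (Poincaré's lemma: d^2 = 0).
d(d omega) = 0

Step 1: d omega = sum_{i<j} (∂f_j/∂x_i - ∂f_i/∂x_j) dx_i ∧ dx_j:
  coeff of dx ∧ dy: -2*x + 2*y
  coeff of dx ∧ dz: -2*x + 2*y
  coeff of dy ∧ dz: 2*x + y + 1
Step 2: Apply d again to each 2-form coefficient. The only possible 3-form in R^3 is dx ∧ dy ∧ dz, with coefficient
  ∂(coeff of dy∧dz)/∂x - ∂(coeff of dx∧dz)/∂y + ∂(coeff of dx∧dy)/∂z
  = ∂/∂x (2*x + y + 1) - ∂/∂y (-2*x + 2*y) + ∂/∂z (-2*x + 2*y).
Each of these terms simplifies to sums of mixed partials that cancel in pairs. The result is 0 (by equality of mixed partials for smooth functions — Schwarz / Clairaut).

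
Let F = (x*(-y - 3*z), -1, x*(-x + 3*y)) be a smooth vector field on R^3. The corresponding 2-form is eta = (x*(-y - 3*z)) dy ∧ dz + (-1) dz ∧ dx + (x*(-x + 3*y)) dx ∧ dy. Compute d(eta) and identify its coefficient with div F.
d(eta) = (-y - 3*z) dx ∧ dy ∧ dz; div F = -y - 3*z

For a 2-form in R^3 of the form above, applying d gives a 3-form with coefficient ∂P/∂x + ∂Q/∂y + ∂R/∂z:
  ∂P/∂x = -y - 3*z
  ∂Q/∂y = 0
  ∂R/∂z = 0
Sum = -y - 3*z, which is exactly div F.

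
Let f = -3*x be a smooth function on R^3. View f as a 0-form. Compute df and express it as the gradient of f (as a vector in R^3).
df = (-3) dx + (0) dy + (0) dz; grad f = (-3, 0, 0)

For a 0-form f, d f = (∂f/∂x) dx + (∂f/∂y) dy + (∂f/∂z) dz. The components of the vector representation are exactly the entries of grad f in Cartesian coordinates:
  ∂f/∂x = -3
  ∂f/∂y = 0
  ∂f/∂z = 0.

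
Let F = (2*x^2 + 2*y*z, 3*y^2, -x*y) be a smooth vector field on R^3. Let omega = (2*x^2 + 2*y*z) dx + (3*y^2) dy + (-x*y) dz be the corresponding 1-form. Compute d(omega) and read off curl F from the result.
d(omega) = (-x) dy ∧ dz + (3*y) dz ∧ dx + (-2*z) dx ∧ dy; curl F = (-x, 3*y, -2*z)

d omega = sum_{i<j} (∂f_j/∂x_i - ∂f_i/∂x_j) dx_i ∧ dx_j. Under the identification (dy ∧ dz, dz ∧ dx, dx ∧ dy) ↔ (e_x, e_y, e_z), the coefficients are exactly the components of curl F. Compute:
  ∂R/∂y - ∂Q/∂z = (-x) - (0) = -x
  ∂P/∂z - ∂R/∂x = (2*y) - (-y) = 3*y
  ∂Q/∂x - ∂P/∂y = (0) - (2*z) = -2*z.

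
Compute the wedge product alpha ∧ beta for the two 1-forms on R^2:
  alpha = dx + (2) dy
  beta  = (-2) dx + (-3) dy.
alpha ∧ beta = (1) dx ∧ dy

Distribute the wedge, using dx_i ∧ dx_j = -dx_j ∧ dx_i and dx_i ∧ dx_i = 0. For each pair (i, j) with i < j, the coefficient of dx_i ∧ dx_j in alpha ∧ beta is (alpha_i * beta_j - alpha_j * beta_i). Collecting: alpha ∧ beta = (1) dx ∧ dy.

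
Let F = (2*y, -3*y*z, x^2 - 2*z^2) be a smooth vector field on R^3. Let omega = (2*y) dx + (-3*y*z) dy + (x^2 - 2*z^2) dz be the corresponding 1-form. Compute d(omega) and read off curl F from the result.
d(omega) = (3*y) dy ∧ dz + (-2*x) dz ∧ dx + (-2) dx ∧ dy; curl F = (3*y, -2*x, -2)

d omega = sum_{i<j} (∂f_j/∂x_i - ∂f_i/∂x_j) dx_i ∧ dx_j. Under the identification (dy ∧ dz, dz ∧ dx, dx ∧ dy) ↔ (e_x, e_y, e_z), the coefficients are exactly the components of curl F. Compute:
  ∂R/∂y - ∂Q/∂z = (0) - (-3*y) = 3*y
  ∂P/∂z - ∂R/∂x = (0) - (2*x) = -2*x
  ∂Q/∂x - ∂P/∂y = (0) - (2) = -2.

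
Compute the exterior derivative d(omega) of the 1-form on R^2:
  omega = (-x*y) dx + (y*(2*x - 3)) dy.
d(omega) = (x + 2*y) dx ∧ dy

For a 1-form omega = sum_i f_i dx_i, the exterior derivative is
  d(omega) = sum_{i < j} (∂f_j/∂x_i - ∂f_i/∂x_j) dx_i ∧ dx_j.
  coefficient of dx ∧ dy: ∂f_2/∂x - ∂f_1/∂y = ∂(y*(2*x - 3))/∂x - ∂(-x*y)/∂y = x + 2*y
Assembling: d(omega) = (x + 2*y) dx ∧ dy.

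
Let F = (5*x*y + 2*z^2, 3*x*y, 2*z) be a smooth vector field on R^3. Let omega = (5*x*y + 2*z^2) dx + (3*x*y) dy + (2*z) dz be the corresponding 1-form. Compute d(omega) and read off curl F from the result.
d(omega) = (0) dy ∧ dz + (4*z) dz ∧ dx + (-5*x + 3*y) dx ∧ dy; curl F = (0, 4*z, -5*x + 3*y)

d omega = sum_{i<j} (∂f_j/∂x_i - ∂f_i/∂x_j) dx_i ∧ dx_j. Under the identification (dy ∧ dz, dz ∧ dx, dx ∧ dy) ↔ (e_x, e_y, e_z), the coefficients are exactly the components of curl F. Compute:
  ∂R/∂y - ∂Q/∂z = (0) - (0) = 0
  ∂P/∂z - ∂R/∂x = (4*z) - (0) = 4*z
  ∂Q/∂x - ∂P/∂y = (3*y) - (5*x) = -5*x + 3*y.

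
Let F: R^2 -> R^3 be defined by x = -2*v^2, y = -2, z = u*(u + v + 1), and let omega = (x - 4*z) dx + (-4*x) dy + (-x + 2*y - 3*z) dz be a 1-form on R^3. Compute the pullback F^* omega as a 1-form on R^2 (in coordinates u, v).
F^* omega = (-6*u^3 - 9*u^2*v - 9*u^2 + u*v^2 - 6*u*v - 11*u + 2*v^3 + 2*v^2 - 4*v - 4) du + (-3*u^3 + 13*u^2*v - 3*u^2 + 18*u*v^2 + 16*u*v - 4*u + 8*v^3) dv

Using F^*(f dg) = (f ∘ F) d(g ∘ F), substitute each coordinate x_i by F_i(u, v) in f_i, and replace dx_i by d F_i = (∂F_i/∂u) du + (∂F_i/∂v) dv.
  For the x component: f_1(F) = -4*u^2 - 4*u*v - 4*u - 2*v^2; d F_1 = (0) du + (-4*v) dv
  For the y component: f_2(F) = 8*v^2; d F_2 = (0) du + (0) dv
  For the z component: f_3(F) = -3*u^2 - 3*u*v - 3*u + 2*v^2 - 4; d F_3 = (2*u + v + 1) du + (u) dv
Combining and collecting du, dv coefficients:
  coeff of du: -6*u^3 - 9*u^2*v - 9*u^2 + u*v^2 - 6*u*v - 11*u + 2*v^3 + 2*v^2 - 4*v - 4
  coeff of dv: -3*u^3 + 13*u^2*v - 3*u^2 + 18*u*v^2 + 16*u*v - 4*u + 8*v^3
F^* omega = (-6*u^3 - 9*u^2*v - 9*u^2 + u*v^2 - 6*u*v - 11*u + 2*v^3 + 2*v^2 - 4*v - 4) du + (-3*u^3 + 13*u^2*v - 3*u^2 + 18*u*v^2 + 16*u*v - 4*u + 8*v^3) dv.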